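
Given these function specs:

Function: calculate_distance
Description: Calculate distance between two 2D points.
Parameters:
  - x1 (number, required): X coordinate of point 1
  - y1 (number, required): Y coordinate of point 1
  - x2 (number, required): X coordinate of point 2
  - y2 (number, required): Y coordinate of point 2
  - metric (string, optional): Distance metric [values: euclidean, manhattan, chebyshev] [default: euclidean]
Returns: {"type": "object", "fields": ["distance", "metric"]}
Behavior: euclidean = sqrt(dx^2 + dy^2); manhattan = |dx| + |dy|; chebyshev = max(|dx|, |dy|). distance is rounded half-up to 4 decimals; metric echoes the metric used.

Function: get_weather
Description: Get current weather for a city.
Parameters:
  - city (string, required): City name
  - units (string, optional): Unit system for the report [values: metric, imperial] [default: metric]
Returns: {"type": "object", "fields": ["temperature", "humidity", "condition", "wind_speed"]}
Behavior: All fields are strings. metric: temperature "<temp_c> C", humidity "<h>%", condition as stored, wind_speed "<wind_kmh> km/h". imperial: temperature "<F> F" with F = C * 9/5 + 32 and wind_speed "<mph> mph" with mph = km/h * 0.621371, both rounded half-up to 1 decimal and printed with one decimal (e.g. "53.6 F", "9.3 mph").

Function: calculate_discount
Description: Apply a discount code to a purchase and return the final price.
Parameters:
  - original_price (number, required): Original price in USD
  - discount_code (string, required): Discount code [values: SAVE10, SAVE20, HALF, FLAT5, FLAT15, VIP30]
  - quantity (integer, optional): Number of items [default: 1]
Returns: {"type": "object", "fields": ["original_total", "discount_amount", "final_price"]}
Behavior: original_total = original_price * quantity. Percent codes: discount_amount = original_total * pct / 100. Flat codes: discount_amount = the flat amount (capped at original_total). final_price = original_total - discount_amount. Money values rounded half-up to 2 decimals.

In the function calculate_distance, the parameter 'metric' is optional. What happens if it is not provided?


The calculate_distance spec declares:
  - metric (string, optional): Distance metric [values: euclidean, manhattan, chebyshev] [default: euclidean]
It defaults to euclidean


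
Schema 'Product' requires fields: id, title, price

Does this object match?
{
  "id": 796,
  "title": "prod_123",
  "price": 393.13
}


Checking required fields... All present.
Valid - all required fields present


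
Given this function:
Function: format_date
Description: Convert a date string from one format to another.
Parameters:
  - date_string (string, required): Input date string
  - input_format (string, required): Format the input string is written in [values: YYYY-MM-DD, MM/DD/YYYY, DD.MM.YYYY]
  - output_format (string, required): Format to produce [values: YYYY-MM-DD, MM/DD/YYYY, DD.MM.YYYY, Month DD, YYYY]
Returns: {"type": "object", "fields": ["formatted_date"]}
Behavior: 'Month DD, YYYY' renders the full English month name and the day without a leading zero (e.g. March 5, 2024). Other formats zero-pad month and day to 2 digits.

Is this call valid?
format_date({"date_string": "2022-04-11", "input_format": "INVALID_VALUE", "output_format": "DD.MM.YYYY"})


Checking parameter values...
Parameter 'input_format' has value 'INVALID_VALUE' not in allowed: YYYY-MM-DD, MM/DD/YYYY, DD.MM.YYYY
Invalid - 'input_format' must be one of YYYY-MM-DD, MM/DD/YYYY, DD.MM.YYYY


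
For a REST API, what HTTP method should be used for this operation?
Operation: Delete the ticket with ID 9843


GET = read, POST = create, PUT = update/replace, DELETE = remove
This operation is a removal.
DELETE


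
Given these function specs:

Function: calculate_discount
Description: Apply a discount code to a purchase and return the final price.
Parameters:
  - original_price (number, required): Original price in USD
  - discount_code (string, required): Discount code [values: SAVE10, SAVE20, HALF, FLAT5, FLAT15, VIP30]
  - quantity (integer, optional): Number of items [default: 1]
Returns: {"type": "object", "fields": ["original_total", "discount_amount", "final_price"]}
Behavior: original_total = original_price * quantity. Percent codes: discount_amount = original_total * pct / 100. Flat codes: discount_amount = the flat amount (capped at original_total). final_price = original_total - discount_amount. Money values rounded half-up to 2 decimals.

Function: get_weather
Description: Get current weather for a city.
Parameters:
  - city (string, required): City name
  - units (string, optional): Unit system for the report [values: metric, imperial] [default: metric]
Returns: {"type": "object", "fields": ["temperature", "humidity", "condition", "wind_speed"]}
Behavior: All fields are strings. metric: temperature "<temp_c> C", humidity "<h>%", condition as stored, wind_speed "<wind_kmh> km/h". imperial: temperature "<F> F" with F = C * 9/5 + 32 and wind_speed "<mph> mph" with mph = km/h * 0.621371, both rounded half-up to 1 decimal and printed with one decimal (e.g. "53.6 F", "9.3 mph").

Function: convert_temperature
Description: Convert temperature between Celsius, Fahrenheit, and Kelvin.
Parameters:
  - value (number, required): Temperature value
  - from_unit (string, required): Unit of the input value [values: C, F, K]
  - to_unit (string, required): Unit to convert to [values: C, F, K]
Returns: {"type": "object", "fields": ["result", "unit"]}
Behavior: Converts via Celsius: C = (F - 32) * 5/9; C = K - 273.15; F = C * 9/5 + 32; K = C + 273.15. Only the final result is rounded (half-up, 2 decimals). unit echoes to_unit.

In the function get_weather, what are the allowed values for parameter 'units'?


The get_weather spec declares:
  - units (string, optional): Unit system for the report [values: metric, imperial] [default: metric]
Allowed values:
metric, imperial


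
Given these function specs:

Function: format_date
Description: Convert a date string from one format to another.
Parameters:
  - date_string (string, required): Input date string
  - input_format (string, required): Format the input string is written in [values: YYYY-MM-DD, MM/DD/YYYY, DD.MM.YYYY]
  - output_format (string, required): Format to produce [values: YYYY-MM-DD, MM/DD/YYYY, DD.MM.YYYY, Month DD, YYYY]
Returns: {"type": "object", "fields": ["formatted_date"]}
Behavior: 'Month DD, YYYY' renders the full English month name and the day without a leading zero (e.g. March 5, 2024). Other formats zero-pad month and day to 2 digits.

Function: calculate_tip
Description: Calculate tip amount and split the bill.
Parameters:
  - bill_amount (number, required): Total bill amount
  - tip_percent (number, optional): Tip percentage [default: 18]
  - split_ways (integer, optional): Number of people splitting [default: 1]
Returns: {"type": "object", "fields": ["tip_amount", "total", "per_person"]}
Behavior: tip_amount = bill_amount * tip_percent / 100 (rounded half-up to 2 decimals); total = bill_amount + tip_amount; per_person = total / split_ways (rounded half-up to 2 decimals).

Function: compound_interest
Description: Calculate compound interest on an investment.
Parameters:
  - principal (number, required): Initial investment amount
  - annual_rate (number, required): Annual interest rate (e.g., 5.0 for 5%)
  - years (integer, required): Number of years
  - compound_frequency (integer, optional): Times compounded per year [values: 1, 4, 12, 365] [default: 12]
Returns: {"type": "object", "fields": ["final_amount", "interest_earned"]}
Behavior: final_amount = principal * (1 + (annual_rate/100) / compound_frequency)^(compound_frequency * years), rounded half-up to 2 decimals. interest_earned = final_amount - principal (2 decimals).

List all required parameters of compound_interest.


Parameters of compound_interest and their required/optional flag:
  principal: required
  annual_rate: required
  years: required
  compound_frequency: optional
annual_rate, principal, years


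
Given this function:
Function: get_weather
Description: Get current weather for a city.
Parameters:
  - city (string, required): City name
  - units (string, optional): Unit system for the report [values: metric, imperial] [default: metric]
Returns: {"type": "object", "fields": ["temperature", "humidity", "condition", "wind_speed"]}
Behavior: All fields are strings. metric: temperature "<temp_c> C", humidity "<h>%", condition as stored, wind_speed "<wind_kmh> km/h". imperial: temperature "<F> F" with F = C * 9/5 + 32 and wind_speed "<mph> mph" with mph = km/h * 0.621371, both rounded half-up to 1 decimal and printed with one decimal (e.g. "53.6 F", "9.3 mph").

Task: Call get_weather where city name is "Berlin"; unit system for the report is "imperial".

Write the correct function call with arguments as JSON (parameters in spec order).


Mapping each described value to its parameter name:
  'City name' -> city = "Berlin"
  'Unit system for the report' -> units = "imperial"
get_weather({"city": "Berlin", "units": "imperial"})


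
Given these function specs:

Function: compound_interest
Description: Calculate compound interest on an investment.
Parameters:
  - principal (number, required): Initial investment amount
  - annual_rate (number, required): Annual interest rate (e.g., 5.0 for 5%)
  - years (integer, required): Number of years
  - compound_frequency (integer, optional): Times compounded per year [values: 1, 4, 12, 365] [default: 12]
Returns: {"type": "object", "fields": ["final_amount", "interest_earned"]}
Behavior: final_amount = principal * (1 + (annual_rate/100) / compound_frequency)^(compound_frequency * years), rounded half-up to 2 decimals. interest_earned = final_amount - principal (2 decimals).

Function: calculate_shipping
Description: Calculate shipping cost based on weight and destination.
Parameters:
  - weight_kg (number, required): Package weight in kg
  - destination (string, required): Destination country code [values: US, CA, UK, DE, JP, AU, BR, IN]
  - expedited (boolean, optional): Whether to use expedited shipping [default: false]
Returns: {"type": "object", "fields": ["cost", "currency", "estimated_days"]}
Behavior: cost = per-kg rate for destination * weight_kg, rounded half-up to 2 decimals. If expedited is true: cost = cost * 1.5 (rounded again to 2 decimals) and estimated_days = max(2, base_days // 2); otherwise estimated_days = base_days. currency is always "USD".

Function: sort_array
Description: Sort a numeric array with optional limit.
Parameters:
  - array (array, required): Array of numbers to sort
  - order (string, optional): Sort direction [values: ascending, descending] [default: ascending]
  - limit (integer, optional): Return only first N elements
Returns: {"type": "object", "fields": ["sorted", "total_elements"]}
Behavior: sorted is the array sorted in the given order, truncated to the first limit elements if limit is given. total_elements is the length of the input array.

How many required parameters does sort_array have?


Parameters of sort_array: array (required), order (optional), limit (optional)
Required count:
1


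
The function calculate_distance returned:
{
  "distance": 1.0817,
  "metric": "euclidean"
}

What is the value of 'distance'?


1.0817


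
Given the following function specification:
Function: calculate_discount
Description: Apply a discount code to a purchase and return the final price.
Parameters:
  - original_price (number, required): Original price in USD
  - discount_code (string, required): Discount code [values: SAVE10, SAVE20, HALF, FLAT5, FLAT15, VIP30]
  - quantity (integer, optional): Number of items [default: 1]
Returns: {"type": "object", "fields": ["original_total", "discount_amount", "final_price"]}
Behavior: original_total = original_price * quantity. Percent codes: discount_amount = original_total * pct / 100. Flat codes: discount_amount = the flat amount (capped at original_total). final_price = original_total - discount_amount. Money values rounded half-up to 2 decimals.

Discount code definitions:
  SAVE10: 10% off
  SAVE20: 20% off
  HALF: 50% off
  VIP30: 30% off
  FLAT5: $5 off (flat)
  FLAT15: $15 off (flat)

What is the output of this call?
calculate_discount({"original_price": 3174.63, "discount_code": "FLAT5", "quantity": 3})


original_total = 3174.63 * 3 = 9523.89
FLAT5 = $5 flat: discount_amount = min(5.00, 9523.89) = 5.00
final_price = 9523.89 - 5.00 = 9518.89
Output:
{"original_total": 9523.89, "discount_amount": 5.0, "final_price": 9518.89}


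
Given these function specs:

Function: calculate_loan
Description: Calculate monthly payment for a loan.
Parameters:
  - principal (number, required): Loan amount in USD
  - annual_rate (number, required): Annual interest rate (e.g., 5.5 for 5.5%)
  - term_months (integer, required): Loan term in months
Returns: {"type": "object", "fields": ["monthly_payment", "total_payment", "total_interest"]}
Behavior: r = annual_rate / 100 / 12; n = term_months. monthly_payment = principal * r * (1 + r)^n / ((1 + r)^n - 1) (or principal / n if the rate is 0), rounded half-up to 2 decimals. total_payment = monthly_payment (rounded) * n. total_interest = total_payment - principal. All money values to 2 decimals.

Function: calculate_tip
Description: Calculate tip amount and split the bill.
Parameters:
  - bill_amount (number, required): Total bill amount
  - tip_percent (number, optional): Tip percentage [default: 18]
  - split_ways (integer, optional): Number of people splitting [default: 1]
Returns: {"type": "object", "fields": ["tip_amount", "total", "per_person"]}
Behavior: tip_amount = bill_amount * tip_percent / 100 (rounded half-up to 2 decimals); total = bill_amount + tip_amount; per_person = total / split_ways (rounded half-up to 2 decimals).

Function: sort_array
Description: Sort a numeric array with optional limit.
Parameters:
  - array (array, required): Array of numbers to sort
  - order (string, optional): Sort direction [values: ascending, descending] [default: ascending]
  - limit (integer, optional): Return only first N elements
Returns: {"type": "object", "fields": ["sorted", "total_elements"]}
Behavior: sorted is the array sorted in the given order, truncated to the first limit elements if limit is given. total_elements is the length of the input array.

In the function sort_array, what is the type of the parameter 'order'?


The sort_array spec declares:
  - order (string, optional): Sort direction [values: ascending, descending] [default: ascending]
Type:
string


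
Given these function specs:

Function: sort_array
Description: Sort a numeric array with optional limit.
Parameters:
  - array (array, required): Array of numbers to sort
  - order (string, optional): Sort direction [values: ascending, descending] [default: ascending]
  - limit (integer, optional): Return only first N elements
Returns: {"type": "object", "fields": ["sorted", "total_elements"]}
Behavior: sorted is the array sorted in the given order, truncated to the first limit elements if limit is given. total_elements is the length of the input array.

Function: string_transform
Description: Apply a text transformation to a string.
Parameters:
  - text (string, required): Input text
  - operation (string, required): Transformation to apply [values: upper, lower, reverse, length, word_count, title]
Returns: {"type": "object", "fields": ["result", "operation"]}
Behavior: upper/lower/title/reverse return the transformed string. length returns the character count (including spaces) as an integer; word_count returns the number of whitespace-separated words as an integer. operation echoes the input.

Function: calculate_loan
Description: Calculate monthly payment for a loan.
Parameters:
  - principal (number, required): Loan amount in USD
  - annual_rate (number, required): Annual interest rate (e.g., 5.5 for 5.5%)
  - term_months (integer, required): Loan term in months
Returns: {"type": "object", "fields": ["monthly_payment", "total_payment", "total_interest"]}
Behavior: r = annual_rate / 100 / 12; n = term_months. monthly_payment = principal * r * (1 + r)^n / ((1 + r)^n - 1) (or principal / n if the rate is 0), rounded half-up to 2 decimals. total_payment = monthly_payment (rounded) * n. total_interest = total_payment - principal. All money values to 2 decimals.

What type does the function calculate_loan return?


The calculate_loan spec declares Returns: {"type": "object", "fields": ["monthly_payment", "total_payment", "total_interest"]}
Type:
object


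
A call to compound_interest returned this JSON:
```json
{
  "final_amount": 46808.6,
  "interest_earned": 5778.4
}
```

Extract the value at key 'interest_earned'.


5778.4


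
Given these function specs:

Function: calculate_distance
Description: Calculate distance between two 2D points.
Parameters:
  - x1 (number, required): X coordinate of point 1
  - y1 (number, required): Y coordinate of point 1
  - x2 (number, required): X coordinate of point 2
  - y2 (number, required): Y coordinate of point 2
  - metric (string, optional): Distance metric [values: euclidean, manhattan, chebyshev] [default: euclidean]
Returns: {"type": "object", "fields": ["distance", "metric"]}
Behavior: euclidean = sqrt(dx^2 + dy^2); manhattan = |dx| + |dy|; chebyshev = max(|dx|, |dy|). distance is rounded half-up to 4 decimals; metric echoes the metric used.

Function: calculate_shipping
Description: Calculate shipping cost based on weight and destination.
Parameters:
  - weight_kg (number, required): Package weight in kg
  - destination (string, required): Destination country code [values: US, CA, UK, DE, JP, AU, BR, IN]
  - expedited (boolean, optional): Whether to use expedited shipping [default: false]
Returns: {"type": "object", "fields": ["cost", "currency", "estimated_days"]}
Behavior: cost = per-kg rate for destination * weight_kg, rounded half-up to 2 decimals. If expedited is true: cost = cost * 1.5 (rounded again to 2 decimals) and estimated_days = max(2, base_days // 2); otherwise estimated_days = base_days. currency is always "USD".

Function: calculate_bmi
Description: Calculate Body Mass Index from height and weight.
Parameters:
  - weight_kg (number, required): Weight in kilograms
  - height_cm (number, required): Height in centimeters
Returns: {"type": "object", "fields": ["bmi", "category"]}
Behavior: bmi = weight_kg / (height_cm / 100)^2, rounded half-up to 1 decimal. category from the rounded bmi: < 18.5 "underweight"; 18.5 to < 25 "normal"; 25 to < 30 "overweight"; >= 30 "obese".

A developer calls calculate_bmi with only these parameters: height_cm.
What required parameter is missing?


Required parameters: weight_kg, height_cm
Provided: height_cm
Missing: weight_kg
weight_kg


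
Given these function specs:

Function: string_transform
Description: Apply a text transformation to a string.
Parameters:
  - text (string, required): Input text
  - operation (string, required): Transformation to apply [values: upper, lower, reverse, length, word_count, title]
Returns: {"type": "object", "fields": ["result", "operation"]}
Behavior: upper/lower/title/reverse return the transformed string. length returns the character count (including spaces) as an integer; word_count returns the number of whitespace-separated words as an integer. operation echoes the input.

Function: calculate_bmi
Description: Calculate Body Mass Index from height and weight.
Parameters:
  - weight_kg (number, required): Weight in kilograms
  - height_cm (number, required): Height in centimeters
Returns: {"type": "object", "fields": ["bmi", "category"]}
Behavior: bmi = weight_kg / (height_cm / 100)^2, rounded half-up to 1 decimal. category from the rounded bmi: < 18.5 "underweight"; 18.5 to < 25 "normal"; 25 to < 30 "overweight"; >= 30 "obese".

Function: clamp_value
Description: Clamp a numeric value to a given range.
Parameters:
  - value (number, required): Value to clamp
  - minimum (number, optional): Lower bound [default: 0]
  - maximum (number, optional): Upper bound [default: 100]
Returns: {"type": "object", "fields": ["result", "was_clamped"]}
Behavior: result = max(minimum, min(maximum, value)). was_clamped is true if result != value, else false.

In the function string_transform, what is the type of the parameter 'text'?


The string_transform spec declares:
  - text (string, required): Input text
Type:
string


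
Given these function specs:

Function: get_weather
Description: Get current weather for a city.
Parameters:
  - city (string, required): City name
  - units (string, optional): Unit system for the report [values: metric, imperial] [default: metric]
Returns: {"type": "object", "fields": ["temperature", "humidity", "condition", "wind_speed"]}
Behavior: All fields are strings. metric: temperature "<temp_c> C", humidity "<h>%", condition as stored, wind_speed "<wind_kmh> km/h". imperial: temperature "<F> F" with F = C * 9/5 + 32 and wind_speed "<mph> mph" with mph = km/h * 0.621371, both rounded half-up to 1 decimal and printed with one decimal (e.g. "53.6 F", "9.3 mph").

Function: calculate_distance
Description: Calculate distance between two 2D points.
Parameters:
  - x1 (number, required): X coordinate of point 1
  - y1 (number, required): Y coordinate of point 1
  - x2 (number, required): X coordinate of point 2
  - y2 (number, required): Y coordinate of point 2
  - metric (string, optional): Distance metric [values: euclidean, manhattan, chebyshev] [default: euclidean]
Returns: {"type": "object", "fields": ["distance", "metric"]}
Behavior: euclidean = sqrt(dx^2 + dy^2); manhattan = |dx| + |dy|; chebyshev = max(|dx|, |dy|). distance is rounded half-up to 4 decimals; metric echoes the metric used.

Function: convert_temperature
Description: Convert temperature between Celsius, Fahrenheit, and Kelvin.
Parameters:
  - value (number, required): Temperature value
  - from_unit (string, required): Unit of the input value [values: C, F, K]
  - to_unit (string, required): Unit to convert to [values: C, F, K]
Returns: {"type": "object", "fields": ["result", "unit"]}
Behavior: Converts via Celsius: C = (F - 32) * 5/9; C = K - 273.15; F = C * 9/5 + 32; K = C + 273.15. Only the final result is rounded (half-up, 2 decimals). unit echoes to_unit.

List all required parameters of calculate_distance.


Parameters of calculate_distance and their required/optional flag:
  x1: required
  y1: required
  x2: required
  y2: required
  metric: optional
x1, x2, y1, y2


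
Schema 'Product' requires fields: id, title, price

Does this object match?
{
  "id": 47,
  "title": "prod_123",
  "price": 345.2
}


Checking required fields... All present.
Valid - all required fields present


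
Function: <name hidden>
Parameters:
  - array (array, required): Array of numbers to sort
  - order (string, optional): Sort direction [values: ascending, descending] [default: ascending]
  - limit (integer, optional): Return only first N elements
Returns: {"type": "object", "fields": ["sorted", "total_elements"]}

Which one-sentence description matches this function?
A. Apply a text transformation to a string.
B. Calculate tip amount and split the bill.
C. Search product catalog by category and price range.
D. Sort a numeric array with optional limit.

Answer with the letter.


Parameters array, order, limit and return ["sorted", "total_elements"] fit: Sort a numeric array with optional limit.
D


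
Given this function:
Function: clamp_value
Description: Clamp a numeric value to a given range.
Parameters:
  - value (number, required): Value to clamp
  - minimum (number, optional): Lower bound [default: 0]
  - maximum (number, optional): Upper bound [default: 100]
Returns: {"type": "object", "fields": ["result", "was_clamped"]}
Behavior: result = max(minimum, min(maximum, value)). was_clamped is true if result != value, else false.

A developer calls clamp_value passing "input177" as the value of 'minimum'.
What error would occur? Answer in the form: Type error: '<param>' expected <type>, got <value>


Spec: 'minimum' is declared as number; "input177" is a string.
Type error: 'minimum' expected number, got "input177"


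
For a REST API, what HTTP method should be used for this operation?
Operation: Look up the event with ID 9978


GET = read, POST = create, PUT = update/replace, DELETE = remove
This operation is a read.
GET


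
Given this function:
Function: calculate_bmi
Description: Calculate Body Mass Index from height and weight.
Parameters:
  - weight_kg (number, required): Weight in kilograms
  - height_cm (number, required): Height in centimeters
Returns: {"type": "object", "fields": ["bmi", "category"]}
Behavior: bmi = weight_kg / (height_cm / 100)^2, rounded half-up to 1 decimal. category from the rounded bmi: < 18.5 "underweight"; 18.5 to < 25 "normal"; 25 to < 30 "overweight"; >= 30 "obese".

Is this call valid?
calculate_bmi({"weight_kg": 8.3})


Checking required parameters...
Missing required parameter: height_cm
Invalid - missing required parameter 'height_cm'


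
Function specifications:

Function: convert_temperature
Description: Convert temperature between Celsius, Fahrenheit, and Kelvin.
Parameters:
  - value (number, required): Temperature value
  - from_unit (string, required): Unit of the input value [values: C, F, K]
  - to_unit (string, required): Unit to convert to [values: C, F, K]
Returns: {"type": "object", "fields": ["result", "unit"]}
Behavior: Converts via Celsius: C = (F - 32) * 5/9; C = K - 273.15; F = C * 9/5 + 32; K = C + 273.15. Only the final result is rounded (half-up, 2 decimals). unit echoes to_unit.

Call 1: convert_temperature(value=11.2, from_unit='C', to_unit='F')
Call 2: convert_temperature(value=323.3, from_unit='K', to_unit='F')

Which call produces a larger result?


Call 1:
  Input already in C: 11.2
  To F: 11.2 * 9/5 + 32 = 52.16
  Round to 2 decimals: 52.16
  -> 52.16 F
Call 2:
  To C: 323.3 - 273.15 = 50.15
  To F: 50.15 * 9/5 + 32 = 122.27
  Round to 2 decimals: 122.27
  -> 122.27 F
Call 2 (122.27 F)


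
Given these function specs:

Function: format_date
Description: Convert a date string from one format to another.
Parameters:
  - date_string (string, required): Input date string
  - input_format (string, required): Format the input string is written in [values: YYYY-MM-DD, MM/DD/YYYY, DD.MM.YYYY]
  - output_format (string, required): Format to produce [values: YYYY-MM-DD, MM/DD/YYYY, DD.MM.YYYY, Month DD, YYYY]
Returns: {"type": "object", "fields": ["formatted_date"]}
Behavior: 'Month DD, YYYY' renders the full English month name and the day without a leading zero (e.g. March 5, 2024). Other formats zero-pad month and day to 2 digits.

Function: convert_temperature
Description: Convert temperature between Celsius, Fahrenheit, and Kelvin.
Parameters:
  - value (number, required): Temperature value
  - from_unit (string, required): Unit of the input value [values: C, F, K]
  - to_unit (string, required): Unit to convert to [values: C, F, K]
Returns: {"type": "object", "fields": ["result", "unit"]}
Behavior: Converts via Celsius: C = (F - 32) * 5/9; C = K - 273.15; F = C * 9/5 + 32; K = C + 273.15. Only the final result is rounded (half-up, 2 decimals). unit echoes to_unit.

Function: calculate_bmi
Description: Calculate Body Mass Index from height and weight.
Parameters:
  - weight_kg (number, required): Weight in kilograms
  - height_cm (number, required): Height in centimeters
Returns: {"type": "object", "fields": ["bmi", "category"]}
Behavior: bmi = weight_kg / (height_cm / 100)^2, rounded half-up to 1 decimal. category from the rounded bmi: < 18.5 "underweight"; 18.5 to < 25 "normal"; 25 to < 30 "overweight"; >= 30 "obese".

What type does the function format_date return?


The format_date spec declares Returns: {"type": "object", "fields": ["formatted_date"]}
Type:
object


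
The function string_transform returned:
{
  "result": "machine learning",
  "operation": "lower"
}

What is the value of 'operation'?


lower


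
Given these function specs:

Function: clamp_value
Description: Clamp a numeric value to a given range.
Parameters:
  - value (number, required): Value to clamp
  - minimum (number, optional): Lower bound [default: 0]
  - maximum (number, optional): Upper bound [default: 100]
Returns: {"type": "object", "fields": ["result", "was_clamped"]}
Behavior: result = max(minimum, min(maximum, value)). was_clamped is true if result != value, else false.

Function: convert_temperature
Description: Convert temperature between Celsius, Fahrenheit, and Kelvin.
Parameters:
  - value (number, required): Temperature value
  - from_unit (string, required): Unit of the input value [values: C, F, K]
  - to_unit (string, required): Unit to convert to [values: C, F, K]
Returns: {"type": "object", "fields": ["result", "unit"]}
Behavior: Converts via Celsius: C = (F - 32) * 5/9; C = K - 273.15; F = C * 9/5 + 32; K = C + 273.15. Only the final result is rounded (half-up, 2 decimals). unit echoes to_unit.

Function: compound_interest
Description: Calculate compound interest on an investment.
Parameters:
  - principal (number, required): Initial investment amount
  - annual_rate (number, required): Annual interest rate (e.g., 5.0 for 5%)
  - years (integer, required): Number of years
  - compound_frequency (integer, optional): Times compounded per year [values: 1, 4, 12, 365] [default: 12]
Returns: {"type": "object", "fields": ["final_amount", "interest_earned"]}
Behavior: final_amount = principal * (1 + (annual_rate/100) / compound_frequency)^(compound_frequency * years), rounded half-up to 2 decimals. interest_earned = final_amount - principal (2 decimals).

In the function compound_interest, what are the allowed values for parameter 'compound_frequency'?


The compound_interest spec declares:
  - compound_frequency (integer, optional): Times compounded per year [values: 1, 4, 12, 365] [default: 12]
Allowed values:
1, 4, 12, 365


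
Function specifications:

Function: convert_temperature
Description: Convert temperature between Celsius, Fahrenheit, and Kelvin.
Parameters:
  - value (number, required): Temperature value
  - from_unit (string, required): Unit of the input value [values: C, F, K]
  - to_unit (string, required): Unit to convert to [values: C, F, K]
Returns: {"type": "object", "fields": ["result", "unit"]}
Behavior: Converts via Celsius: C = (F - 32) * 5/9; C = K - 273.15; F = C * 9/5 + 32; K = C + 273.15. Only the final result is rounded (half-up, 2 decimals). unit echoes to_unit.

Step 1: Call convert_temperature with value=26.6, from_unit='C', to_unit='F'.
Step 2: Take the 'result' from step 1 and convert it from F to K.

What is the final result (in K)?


Step 1: convert_temperature(value=26.6, from_unit=C, to_unit=F)
  Input already in C: 26.6
  To F: 26.6 * 9/5 + 32 = 79.88
  Round to 2 decimals: 79.88
  -> result = 79.88 F
Step 2: convert_temperature(value=79.88, from_unit=F, to_unit=K)
  To C: (79.88 - 32) * 5/9 = 26.6
  To K: 26.6 + 273.15 = 299.75
  Round to 2 decimals: 299.75
  -> result = 299.75 K
299.75 K


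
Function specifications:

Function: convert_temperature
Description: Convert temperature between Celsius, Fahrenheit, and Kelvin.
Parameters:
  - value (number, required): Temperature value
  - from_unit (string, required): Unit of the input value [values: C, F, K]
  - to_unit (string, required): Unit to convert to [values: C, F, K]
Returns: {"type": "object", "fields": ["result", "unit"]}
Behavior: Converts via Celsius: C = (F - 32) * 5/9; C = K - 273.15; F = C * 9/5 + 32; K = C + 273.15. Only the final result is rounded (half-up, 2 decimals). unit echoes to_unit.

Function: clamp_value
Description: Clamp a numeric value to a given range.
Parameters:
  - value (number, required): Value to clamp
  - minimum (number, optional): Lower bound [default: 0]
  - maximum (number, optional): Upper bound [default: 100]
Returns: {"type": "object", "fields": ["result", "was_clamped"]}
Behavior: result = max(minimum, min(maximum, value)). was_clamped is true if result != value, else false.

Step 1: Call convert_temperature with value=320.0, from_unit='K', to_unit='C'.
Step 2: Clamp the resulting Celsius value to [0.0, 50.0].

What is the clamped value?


Step 1: convert_temperature(value=320.0, from_unit=K, to_unit=C)
  To C: 320 - 273.15 = 46.85
  Target is C: 46.85
  Round to 2 decimals: 46.85
  -> result = 46.85 C
Step 2: clamp_value(value=46.85, minimum=0.0, maximum=50.0)
  result = max(0.0, min(50.0, 46.85)) = max(0.0, 46.85) = 46.85
  was_clamped = (46.85 != 46.85) = false
  -> result = 46.85
46.85


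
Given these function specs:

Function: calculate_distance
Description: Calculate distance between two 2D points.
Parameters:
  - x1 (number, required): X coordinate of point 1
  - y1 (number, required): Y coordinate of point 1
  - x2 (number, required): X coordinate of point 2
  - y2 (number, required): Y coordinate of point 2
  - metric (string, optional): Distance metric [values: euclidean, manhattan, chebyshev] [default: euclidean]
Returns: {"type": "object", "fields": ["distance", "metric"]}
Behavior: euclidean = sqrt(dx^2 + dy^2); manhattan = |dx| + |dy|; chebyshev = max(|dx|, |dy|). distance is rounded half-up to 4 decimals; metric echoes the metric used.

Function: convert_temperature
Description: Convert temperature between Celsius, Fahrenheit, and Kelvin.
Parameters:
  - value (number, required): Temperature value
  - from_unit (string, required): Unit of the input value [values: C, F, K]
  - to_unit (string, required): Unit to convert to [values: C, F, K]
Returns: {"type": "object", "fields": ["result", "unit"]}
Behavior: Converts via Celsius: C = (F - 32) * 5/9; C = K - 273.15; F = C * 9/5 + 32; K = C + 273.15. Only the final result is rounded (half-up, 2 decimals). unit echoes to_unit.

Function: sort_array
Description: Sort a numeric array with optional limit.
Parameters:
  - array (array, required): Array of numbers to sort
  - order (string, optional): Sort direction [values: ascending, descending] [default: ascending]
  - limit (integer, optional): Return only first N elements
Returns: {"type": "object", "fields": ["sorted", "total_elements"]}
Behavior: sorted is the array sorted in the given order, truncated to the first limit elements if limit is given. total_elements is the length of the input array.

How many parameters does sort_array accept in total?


Parameters of sort_array: array (required), order (optional), limit (optional)
Total:
3


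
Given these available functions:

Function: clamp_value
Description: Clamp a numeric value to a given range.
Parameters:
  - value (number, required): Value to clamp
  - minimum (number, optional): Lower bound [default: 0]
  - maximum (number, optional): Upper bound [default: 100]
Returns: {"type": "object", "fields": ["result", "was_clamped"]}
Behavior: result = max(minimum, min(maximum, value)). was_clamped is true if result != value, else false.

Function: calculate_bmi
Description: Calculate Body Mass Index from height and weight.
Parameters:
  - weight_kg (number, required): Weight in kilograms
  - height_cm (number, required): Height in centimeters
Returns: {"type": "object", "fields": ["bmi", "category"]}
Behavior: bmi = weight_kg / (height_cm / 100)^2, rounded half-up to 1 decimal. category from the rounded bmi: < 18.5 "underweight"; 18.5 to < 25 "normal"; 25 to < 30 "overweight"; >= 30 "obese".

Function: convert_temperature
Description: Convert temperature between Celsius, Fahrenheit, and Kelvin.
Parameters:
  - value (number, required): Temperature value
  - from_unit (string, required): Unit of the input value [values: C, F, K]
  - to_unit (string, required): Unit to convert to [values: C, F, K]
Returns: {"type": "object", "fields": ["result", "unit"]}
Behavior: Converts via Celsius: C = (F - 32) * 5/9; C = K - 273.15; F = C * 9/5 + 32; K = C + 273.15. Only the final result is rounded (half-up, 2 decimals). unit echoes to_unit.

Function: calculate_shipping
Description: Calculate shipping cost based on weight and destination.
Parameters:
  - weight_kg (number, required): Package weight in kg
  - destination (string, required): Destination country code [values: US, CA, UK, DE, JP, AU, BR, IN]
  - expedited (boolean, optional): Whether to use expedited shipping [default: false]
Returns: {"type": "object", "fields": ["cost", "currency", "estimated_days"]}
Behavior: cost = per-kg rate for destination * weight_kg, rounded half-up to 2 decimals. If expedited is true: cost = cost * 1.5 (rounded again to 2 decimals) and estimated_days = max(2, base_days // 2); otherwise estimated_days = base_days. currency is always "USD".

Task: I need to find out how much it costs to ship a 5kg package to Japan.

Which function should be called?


The task needs a function whose description is: Calculate shipping cost based on weight and destination.
calculate_shipping


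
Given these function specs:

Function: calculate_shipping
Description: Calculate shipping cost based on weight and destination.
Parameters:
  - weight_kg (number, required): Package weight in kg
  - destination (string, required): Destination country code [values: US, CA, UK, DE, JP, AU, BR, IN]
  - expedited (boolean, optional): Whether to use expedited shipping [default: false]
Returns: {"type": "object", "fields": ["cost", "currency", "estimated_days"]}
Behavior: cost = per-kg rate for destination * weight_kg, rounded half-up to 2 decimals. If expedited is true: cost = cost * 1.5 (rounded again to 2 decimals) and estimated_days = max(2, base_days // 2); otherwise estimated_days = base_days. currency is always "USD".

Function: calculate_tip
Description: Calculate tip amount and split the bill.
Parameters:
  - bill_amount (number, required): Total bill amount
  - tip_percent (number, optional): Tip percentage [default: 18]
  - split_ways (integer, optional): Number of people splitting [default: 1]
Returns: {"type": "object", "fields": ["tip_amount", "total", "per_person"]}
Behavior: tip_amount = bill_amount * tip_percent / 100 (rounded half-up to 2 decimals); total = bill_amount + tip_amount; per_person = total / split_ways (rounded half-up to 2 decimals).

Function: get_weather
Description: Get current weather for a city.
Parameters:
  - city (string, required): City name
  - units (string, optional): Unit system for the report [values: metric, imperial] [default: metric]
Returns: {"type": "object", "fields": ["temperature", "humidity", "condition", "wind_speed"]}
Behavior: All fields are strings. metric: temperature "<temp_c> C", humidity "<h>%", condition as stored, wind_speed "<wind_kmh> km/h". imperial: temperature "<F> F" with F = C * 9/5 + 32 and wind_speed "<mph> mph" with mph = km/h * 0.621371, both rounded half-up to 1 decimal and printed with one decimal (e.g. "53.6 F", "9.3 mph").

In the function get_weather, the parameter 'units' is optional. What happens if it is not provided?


The get_weather spec declares:
  - units (string, optional): Unit system for the report [values: metric, imperial] [default: metric]
It defaults to metric


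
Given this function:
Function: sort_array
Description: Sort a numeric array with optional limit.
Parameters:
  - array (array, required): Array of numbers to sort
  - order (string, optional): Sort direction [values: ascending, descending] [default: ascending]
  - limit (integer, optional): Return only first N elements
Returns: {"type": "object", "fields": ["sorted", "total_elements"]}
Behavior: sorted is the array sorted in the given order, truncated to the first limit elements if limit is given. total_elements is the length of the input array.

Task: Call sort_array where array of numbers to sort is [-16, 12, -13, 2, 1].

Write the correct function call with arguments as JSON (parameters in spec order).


Mapping each described value to its parameter name:
  'Array of numbers to sort' -> array = [-16, 12, -13, 2, 1]
sort_array({"array": [-16, 12, -13, 2, 1]})


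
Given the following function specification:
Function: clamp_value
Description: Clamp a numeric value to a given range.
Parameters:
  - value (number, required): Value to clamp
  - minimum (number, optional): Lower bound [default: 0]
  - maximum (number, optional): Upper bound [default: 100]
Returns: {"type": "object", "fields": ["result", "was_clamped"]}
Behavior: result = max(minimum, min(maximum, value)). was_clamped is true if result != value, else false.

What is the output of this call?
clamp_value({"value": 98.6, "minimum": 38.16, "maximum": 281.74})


result = max(38.16, min(281.74, 98.6)) = max(38.16, 98.6) = 98.6
was_clamped = (98.6 != 98.6) = false
Output:
{"result": 98.6, "was_clamped": false}
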